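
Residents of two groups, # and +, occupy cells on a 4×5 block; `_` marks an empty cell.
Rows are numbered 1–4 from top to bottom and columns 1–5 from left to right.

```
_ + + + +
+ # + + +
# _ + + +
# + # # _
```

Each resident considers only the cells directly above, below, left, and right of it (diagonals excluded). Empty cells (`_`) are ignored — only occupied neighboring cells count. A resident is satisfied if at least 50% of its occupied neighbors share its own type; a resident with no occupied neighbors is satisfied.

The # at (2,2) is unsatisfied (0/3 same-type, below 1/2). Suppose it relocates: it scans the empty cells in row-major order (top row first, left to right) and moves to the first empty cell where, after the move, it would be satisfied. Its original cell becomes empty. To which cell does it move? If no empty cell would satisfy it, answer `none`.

Vacating (2,2). Empty cells in order:
  (1,1): 0/2 same-type → still unsatisfied.
  (3,2): 1/3 same-type → still unsatisfied.
  (4,5): 1/2 same-type → satisfied — stop here.

(4,5)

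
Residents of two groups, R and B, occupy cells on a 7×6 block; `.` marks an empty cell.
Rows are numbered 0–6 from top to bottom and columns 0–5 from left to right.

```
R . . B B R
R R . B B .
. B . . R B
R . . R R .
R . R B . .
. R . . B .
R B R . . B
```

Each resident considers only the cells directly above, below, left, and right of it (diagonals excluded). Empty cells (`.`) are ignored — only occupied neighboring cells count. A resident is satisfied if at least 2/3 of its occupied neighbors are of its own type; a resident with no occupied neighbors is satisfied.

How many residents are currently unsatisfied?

Row 0: (0,0)R 1/1 ✓ · (0,3)B 2/2 ✓ · (0,4)B 2/3 ✓ · (0,5)R 0/1 ✗
Row 1: (1,0)R 2/2 ✓ · (1,1)R 1/2 ✗ · (1,3)B 2/2 ✓ · (1,4)B 2/3 ✓
Row 2: (2,1)B 0/1 ✗ · (2,4)R 1/3 ✗ · (2,5)B 0/1 ✗
Row 3: (3,0)R 1/1 ✓ · (3,3)R 1/2 ✗ · (3,4)R 2/2 ✓
Row 4: (4,0)R 1/1 ✓ · (4,2)R 0/1 ✗ · (4,3)B 0/2 ✗
Row 5: (5,1)R 0/1 ✗ · (5,4)B 0/0 ✓
Row 6: (6,0)R 0/1 ✗ · (6,1)B 0/3 ✗ · (6,2)R 0/1 ✗ · (6,5)B 0/0 ✓
Unsatisfied: (0,5), (1,1), (2,1), (2,4), (2,5), (3,3), (4,2), (4,3), (5,1), (6,0), (6,1), (6,2) — 12 in total.

12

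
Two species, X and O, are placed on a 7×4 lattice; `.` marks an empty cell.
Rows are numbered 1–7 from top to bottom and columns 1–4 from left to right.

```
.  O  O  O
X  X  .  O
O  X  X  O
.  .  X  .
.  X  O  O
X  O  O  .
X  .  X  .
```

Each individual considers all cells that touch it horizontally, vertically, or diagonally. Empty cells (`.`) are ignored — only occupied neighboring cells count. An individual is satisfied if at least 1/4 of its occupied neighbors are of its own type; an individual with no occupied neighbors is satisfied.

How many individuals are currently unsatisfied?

Row 1: (1,2)O 1/3 ok · (1,3)O 3/4 ok · (1,4)O 2/2 ok
Row 2: (2,1)X 2/4 ok · (2,2)X 3/6 ok · (2,4)O 3/4 ok
Row 3: (3,1)O 0/3 unhappy · (3,2)X 4/5 ok · (3,3)X 3/5 ok · (3,4)O 1/3 ok
Row 4: (4,3)X 3/6 ok
Row 5: (5,2)X 2/5 ok · (5,3)O 3/5 ok · (5,4)O 2/3 ok
Row 6: (6,1)X 2/3 ok · (6,2)O 2/6 ok · (6,3)O 3/5 ok
Row 7: (7,1)X 1/2 ok · (7,3)X 0/2 unhappy
Unsatisfied: (3,1), (7,3) — 2 in total.

2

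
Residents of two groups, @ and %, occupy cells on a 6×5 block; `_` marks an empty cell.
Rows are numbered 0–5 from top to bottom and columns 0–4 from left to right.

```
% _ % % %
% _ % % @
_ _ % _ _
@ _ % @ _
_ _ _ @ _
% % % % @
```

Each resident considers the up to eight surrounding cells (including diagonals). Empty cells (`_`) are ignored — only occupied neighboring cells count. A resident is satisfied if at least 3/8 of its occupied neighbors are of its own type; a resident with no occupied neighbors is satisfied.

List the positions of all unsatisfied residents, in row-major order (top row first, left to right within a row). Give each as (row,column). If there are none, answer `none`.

(0,0)% 1/1 ok
(0,2)% 3/3 ok
(0,3)% 4/5 ok
(0,4)% 2/3 ok
(1,0)% 1/1 ok
(1,2)% 4/4 ok
(1,3)% 5/6 ok
(1,4)@ 0/3 unhappy
(2,2)% 3/4 ok
(3,0)@ 0/0 ok
(3,2)% 1/3 unhappy
(3,3)@ 1/3 unhappy
(4,3)@ 2/5 ok
(5,0)% 1/1 ok
(5,1)% 2/2 ok
(5,2)% 2/3 ok
(5,3)% 1/3 unhappy
(5,4)@ 1/2 ok

(1,4), (3,2), (3,3), (5,3)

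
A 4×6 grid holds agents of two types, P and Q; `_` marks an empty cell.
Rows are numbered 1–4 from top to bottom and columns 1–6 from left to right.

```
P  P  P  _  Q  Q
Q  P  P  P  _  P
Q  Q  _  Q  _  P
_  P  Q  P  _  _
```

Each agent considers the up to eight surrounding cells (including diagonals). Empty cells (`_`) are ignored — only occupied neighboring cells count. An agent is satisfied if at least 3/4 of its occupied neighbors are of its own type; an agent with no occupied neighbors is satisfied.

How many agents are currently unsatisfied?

(1,1)P 2/3 ✗
(1,2)P 4/5 ✓
(1,3)P 4/4 ✓
(1,5)Q 1/3 ✗
(1,6)Q 1/2 ✗
(2,1)Q 2/5 ✗
(2,2)P 4/7 ✗
(2,3)P 4/6 ✗
(2,4)P 2/4 ✗
(2,6)P 1/3 ✗
(3,1)Q 2/4 ✗
(3,2)Q 3/6 ✗
(3,4)Q 1/4 ✗
(3,6)P 1/1 ✓
(4,2)P 0/3 ✗
(4,3)Q 2/4 ✗
(4,4)P 0/2 ✗
Unsatisfied: (1,1), (1,5), (1,6), (2,1), (2,2), (2,3), (2,4), (2,6), (3,1), (3,2), (3,4), (4,2), (4,3), (4,4) — 14 in total.

14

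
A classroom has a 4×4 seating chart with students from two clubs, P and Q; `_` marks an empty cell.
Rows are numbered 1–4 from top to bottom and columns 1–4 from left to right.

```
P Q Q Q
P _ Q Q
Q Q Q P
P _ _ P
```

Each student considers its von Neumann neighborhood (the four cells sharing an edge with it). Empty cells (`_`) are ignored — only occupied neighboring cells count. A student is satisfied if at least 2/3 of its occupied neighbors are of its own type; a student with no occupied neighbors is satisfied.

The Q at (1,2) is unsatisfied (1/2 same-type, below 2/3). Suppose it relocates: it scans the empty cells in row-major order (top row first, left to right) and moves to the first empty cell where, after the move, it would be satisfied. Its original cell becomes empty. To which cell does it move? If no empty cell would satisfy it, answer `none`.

Vacating (1,2). Empty cells in order:
  (2,2): 2/3 same-type → satisfied — stop here.

(2,2)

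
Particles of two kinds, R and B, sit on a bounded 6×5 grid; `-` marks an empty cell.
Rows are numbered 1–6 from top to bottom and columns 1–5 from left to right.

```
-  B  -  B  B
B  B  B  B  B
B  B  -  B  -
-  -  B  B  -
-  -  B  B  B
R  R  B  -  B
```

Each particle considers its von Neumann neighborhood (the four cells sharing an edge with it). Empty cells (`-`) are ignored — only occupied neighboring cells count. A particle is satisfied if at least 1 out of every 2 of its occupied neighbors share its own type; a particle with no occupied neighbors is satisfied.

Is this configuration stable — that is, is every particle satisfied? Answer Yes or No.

Yes

(1,2)B 1/1 ✓
(1,4)B 2/2 ✓
(1,5)B 2/2 ✓
(2,1)B 2/2 ✓
(2,2)B 4/4 ✓
(2,3)B 2/2 ✓
(2,4)B 4/4 ✓
(2,5)B 2/2 ✓
(3,1)B 2/2 ✓
(3,2)B 2/2 ✓
(3,4)B 2/2 ✓
(4,3)B 2/2 ✓
(4,4)B 3/3 ✓
(5,3)B 3/3 ✓
(5,4)B 3/3 ✓
(5,5)B 2/2 ✓
(6,1)R 1/1 ✓
(6,2)R 1/2 ✓
(6,3)B 1/2 ✓
(6,5)B 1/1 ✓
All meet the threshold, so the configuration is stable.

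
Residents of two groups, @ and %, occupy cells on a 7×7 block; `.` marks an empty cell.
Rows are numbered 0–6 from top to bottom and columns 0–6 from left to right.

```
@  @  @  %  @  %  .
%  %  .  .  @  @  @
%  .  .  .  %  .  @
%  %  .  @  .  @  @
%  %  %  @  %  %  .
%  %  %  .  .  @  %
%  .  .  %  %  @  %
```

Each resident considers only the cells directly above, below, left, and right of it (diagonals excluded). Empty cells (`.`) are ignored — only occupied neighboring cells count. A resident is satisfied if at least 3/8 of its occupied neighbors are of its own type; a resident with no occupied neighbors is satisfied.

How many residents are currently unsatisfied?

(0,0)@ 1/2 ok
(0,1)@ 2/3 ok
(0,2)@ 1/2 ok
(0,3)% 0/2 unhappy
(0,4)@ 1/3 unhappy
(0,5)% 0/2 unhappy
(1,0)% 2/3 ok
(1,1)% 1/2 ok
(1,4)@ 2/3 ok
(1,5)@ 2/3 ok
(1,6)@ 2/2 ok
(2,0)% 2/2 ok
(2,4)% 0/1 unhappy
(2,6)@ 2/2 ok
(3,0)% 3/3 ok
(3,1)% 2/2 ok
(3,3)@ 1/1 ok
(3,5)@ 1/2 ok
(3,6)@ 2/2 ok
(4,0)% 3/3 ok
(4,1)% 4/4 ok
(4,2)% 2/3 ok
(4,3)@ 1/3 unhappy
(4,4)% 1/2 ok
(4,5)% 1/3 unhappy
(5,0)% 3/3 ok
(5,1)% 3/3 ok
(5,2)% 2/2 ok
(5,5)@ 1/3 unhappy
(5,6)% 1/2 ok
(6,0)% 1/1 ok
(6,3)% 1/1 ok
(6,4)% 1/2 ok
(6,5)@ 1/3 unhappy
(6,6)% 1/2 ok
Unsatisfied: (0,3), (0,4), (0,5), (2,4), (4,3), (4,5), (5,5), (6,5) — 8 in total.

8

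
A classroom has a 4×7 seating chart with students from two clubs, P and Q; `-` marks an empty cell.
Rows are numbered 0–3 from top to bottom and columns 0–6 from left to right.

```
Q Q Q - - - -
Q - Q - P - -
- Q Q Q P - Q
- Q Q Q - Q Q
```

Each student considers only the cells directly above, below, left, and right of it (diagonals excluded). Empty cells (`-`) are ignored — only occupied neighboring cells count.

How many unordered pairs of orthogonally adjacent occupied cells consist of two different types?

Scan each occupied cell's neighbors to the right and below so each pair is counted once.
Row 0: Q(0,0)–Q(0,1)= Q(0,0)–Q(1,0)= Q(0,1)–Q(0,2)= Q(0,2)–Q(1,2)=  → 0/4 unlike.
Row 1: Q(1,2)–Q(2,2)= P(1,4)–P(2,4)=  → 0/2 unlike.
Row 2: Q(2,1)–Q(2,2)= Q(2,1)–Q(3,1)= Q(2,2)–Q(2,3)= Q(2,2)–Q(3,2)= Q(2,3)–P(2,4)≠ Q(2,3)–Q(3,3)= Q(2,6)–Q(3,6)=  → 1/7 unlike.
Row 3: Q(3,1)–Q(3,2)= Q(3,2)–Q(3,3)= Q(3,5)–Q(3,6)=  → 0/3 unlike.
Total adjacent occupied pairs: 16; unlike-type pairs: 1.

1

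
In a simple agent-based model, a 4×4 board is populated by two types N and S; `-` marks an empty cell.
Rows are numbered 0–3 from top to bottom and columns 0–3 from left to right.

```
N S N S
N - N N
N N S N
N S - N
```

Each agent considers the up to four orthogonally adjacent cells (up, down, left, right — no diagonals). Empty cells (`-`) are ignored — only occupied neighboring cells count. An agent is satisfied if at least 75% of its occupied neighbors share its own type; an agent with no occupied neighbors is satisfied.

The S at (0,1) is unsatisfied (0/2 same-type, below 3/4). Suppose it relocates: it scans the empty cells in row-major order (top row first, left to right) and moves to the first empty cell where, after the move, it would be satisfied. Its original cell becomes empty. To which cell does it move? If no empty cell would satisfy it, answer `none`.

Vacating (0,1). Empty cells in order:
  (1,1): 0/3 same-type → still unsatisfied.
  (3,2): 2/3 same-type → still unsatisfied.

none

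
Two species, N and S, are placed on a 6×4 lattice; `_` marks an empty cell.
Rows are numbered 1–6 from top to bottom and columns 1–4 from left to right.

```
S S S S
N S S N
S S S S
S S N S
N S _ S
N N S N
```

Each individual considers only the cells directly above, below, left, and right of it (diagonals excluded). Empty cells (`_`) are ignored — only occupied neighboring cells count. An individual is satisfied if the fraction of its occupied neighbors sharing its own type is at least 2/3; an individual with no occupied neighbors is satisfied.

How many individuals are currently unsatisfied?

11

Row 1: (1,1)S 1/2 unhappy · (1,2)S 3/3 ok · (1,3)S 3/3 ok · (1,4)S 1/2 unhappy
Row 2: (2,1)N 0/3 unhappy · (2,2)S 3/4 ok · (2,3)S 3/4 ok · (2,4)N 0/3 unhappy
Row 3: (3,1)S 2/3 ok · (3,2)S 4/4 ok · (3,3)S 3/4 ok · (3,4)S 2/3 ok
Row 4: (4,1)S 2/3 ok · (4,2)S 3/4 ok · (4,3)N 0/3 unhappy · (4,4)S 2/3 ok
Row 5: (5,1)N 1/3 unhappy · (5,2)S 1/3 unhappy · (5,4)S 1/2 unhappy
Row 6: (6,1)N 2/2 ok · (6,2)N 1/3 unhappy · (6,3)S 0/2 unhappy · (6,4)N 0/2 unhappy
Unsatisfied: (1,1), (1,4), (2,1), (2,4), (4,3), (5,1), (5,2), (5,4), (6,2), (6,3), (6,4) — 11 in total.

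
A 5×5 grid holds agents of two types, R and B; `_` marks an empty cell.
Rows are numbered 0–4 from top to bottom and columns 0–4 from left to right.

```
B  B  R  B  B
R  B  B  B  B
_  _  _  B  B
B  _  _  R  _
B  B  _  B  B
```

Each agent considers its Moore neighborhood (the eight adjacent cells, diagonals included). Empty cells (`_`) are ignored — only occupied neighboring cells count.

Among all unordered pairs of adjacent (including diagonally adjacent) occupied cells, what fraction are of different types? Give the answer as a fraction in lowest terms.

Scan each occupied cell's neighbors to the right and below (and the two forward diagonals) so each pair is counted once.
Row 0: B(0,0)–B(0,1)= B(0,0)–R(1,0)≠ B(0,0)–B(1,1)= B(0,1)–R(0,2)≠ B(0,1)–B(1,1)= B(0,1)–B(1,2)= B(0,1)–R(1,0)≠ R(0,2)–B(0,3)≠ R(0,2)–B(1,2)≠ R(0,2)–B(1,3)≠ R(0,2)–B(1,1)≠ B(0,3)–B(0,4)= B(0,3)–B(1,3)= B(0,3)–B(1,4)= B(0,3)–B(1,2)= B(0,4)–B(1,4)= B(0,4)–B(1,3)=  → 7/17 unlike.
Row 1: R(1,0)–B(1,1)≠ B(1,1)–B(1,2)= B(1,2)–B(1,3)= B(1,2)–B(2,3)= B(1,3)–B(1,4)= B(1,3)–B(2,3)= B(1,3)–B(2,4)= B(1,4)–B(2,4)= B(1,4)–B(2,3)=  → 1/9 unlike.
Row 2: B(2,3)–B(2,4)= B(2,3)–R(3,3)≠ B(2,4)–R(3,3)≠  → 2/3 unlike.
Row 3: B(3,0)–B(4,0)= B(3,0)–B(4,1)= R(3,3)–B(4,3)≠ R(3,3)–B(4,4)≠  → 2/4 unlike.
Row 4: B(4,0)–B(4,1)= B(4,3)–B(4,4)=  → 0/2 unlike.
Total adjacent occupied pairs: 35; unlike-type pairs: 12.
12/35 is already in lowest terms.

12/35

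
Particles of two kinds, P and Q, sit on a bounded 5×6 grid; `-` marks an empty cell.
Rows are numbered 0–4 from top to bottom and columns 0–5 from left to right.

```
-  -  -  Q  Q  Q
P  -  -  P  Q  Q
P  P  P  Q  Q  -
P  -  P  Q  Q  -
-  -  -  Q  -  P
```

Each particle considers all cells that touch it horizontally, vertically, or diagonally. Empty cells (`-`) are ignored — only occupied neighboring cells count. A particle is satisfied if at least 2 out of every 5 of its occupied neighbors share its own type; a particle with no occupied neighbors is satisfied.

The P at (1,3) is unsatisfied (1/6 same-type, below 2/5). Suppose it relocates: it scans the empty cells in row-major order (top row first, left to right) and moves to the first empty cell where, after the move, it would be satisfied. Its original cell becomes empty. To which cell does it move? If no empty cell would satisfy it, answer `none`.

Vacating (1,3). Empty cells in order:
  (0,0): 1/1 same-type → satisfied — stop here.

(0,0)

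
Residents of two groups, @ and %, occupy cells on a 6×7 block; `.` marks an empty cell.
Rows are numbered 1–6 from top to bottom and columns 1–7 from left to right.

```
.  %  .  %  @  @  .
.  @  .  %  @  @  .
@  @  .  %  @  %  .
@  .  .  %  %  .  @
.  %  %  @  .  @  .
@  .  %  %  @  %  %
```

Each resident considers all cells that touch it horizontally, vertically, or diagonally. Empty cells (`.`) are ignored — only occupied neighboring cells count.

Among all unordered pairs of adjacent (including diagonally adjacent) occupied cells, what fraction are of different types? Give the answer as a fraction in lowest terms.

26/55

Scan each occupied cell's neighbors to the right and below (and the two forward diagonals) so each pair is counted once.
Row 1: %(1,2)–@(2,2)≠ %(1,4)–@(1,5)≠ %(1,4)–%(2,4)= %(1,4)–@(2,5)≠ @(1,5)–@(1,6)= @(1,5)–@(2,5)= @(1,5)–@(2,6)= @(1,5)–%(2,4)≠ @(1,6)–@(2,6)= @(1,6)–@(2,5)=  → 4/10 unlike.
Row 2: @(2,2)–@(3,2)= @(2,2)–@(3,1)= %(2,4)–@(2,5)≠ %(2,4)–%(3,4)= %(2,4)–@(3,5)≠ @(2,5)–@(2,6)= @(2,5)–@(3,5)= @(2,5)–%(3,6)≠ @(2,5)–%(3,4)≠ @(2,6)–%(3,6)≠ @(2,6)–@(3,5)=  → 5/11 unlike.
Row 3: @(3,1)–@(3,2)= @(3,1)–@(4,1)= @(3,2)–@(4,1)= %(3,4)–@(3,5)≠ %(3,4)–%(4,4)= %(3,4)–%(4,5)= @(3,5)–%(3,6)≠ @(3,5)–%(4,5)≠ @(3,5)–%(4,4)≠ %(3,6)–@(4,7)≠ %(3,6)–%(4,5)=  → 5/11 unlike.
Row 4: @(4,1)–%(5,2)≠ %(4,4)–%(4,5)= %(4,4)–@(5,4)≠ %(4,4)–%(5,3)= %(4,5)–@(5,6)≠ %(4,5)–@(5,4)≠ @(4,7)–@(5,6)=  → 4/7 unlike.
Row 5: %(5,2)–%(5,3)= %(5,2)–%(6,3)= %(5,2)–@(6,1)≠ %(5,3)–@(5,4)≠ %(5,3)–%(6,3)= %(5,3)–%(6,4)= @(5,4)–%(6,4)≠ @(5,4)–@(6,5)= @(5,4)–%(6,3)≠ @(5,6)–%(6,6)≠ @(5,6)–%(6,7)≠ @(5,6)–@(6,5)=  → 6/12 unlike.
Row 6: %(6,3)–%(6,4)= %(6,4)–@(6,5)≠ @(6,5)–%(6,6)≠ %(6,6)–%(6,7)=  → 2/4 unlike.
Total adjacent occupied pairs: 55; unlike-type pairs: 26.
26/55 is already in lowest terms.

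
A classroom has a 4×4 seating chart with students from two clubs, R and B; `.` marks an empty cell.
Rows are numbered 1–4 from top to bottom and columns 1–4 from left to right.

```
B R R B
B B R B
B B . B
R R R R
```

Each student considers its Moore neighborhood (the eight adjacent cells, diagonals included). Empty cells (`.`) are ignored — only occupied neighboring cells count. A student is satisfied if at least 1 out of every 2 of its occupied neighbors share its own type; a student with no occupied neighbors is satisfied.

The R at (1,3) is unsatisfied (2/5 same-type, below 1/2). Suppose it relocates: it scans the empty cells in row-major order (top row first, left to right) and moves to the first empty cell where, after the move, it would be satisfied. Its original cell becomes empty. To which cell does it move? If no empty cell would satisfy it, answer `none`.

(3,3)

Vacating (1,3). Empty cells in order:
  (3,3): 4/8 same-type → satisfied — stop here.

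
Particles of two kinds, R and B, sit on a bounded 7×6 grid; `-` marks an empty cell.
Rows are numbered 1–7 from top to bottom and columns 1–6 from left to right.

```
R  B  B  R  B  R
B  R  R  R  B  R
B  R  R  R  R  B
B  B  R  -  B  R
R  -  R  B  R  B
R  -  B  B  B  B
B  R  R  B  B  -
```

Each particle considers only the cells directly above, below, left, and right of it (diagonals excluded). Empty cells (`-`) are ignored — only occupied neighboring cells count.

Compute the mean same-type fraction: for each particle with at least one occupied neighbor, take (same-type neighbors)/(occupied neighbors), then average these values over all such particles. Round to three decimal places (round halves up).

(1,1)R 0/2
(1,2)B 1/3
(1,3)B 1/3
(1,4)R 1/3
(1,5)B 1/3
(1,6)R 1/2
(2,1)B 1/3
(2,2)R 2/4
(2,3)R 3/4
(2,4)R 3/4
(2,5)B 1/4
(2,6)R 1/3
(3,1)B 2/3
(3,2)R 2/4
(3,3)R 4/4
(3,4)R 3/3
(3,5)R 1/4
(3,6)B 0/3
(4,1)B 2/3
(4,2)B 1/3
(4,3)R 2/3
(4,5)B 0/3
(4,6)R 0/3
(5,1)R 1/2
(5,3)R 1/3
(5,4)B 1/3
(5,5)R 0/4
(5,6)B 1/3
(6,1)R 1/2
(6,3)B 1/3
(6,4)B 4/4
(6,5)B 3/4
(6,6)B 2/2
(7,1)B 0/2
(7,2)R 1/2
(7,3)R 1/3
(7,4)B 2/3
(7,5)B 2/2
Sum over 38 particles: 0/2 + 1/3 + 1/3 + 1/3 + 1/3 + 1/2 + 1/3 + 2/4 + 3/4 + 3/4 + 1/4 + 1/3 + 2/3 + 2/4 + 4/4 + 3/3 + 1/4 + 0/3 + 2/3 + 1/3 + 2/3 + 0/3 + 0/3 + 1/2 + 1/3 + 1/3 + 0/4 + 1/3 + 1/2 + 1/3 + 4/4 + 3/4 + 2/2 + 0/2 + 1/2 + 1/3 + 2/3 + 2/2 = 209/12; mean = 209/12 ÷ 38 = 11/24 = 0.458333… → 0.458.

0.458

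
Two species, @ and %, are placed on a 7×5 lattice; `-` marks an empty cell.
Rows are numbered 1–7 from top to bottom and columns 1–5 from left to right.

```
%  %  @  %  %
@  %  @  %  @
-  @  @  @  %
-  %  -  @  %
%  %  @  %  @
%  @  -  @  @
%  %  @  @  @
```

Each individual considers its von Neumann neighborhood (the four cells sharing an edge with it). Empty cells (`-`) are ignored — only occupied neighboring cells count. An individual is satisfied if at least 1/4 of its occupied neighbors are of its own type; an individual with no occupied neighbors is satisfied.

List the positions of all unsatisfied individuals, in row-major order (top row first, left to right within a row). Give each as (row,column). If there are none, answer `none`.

(2,1), (2,5), (5,3), (5,4), (6,2)

(1,1)% 1/2 satisfied
(1,2)% 2/3 satisfied
(1,3)@ 1/3 satisfied
(1,4)% 2/3 satisfied
(1,5)% 1/2 satisfied
(2,1)@ 0/2 not
(2,2)% 1/4 satisfied
(2,3)@ 2/4 satisfied
(2,4)% 1/4 satisfied
(2,5)@ 0/3 not
(3,2)@ 1/3 satisfied
(3,3)@ 3/3 satisfied
(3,4)@ 2/4 satisfied
(3,5)% 1/3 satisfied
(4,2)% 1/2 satisfied
(4,4)@ 1/3 satisfied
(4,5)% 1/3 satisfied
(5,1)% 2/2 satisfied
(5,2)% 2/4 satisfied
(5,3)@ 0/2 not
(5,4)% 0/4 not
(5,5)@ 1/3 satisfied
(6,1)% 2/3 satisfied
(6,2)@ 0/3 not
(6,4)@ 2/3 satisfied
(6,5)@ 3/3 satisfied
(7,1)% 2/2 satisfied
(7,2)% 1/3 satisfied
(7,3)@ 1/2 satisfied
(7,4)@ 3/3 satisfied
(7,5)@ 2/2 satisfied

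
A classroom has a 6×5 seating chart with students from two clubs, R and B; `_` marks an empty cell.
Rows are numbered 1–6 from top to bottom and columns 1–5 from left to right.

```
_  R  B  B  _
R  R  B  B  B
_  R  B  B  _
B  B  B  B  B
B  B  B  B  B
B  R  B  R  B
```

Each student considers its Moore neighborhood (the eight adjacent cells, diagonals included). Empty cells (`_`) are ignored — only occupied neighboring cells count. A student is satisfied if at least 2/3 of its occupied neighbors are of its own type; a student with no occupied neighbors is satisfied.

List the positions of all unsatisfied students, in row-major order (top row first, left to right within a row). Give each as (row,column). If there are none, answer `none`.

(1,2), (1,3), (2,2), (2,3), (3,2), (6,2), (6,3), (6,4)

(1,2)R 2/4 ✗
(1,3)B 3/5 ✗
(1,4)B 4/4 ✓
(2,1)R 3/3 ✓
(2,2)R 3/6 ✗
(2,3)B 5/8 ✗
(2,4)B 6/6 ✓
(2,5)B 3/3 ✓
(3,2)R 2/7 ✗
(3,3)B 6/8 ✓
(3,4)B 7/7 ✓
(4,1)B 3/4 ✓
(4,2)B 6/7 ✓
(4,3)B 7/8 ✓
(4,4)B 7/7 ✓
(4,5)B 4/4 ✓
(5,1)B 4/5 ✓
(5,2)B 7/8 ✓
(5,3)B 6/8 ✓
(5,4)B 7/8 ✓
(5,5)B 4/5 ✓
(6,1)B 2/3 ✓
(6,2)R 0/5 ✗
(6,3)B 3/5 ✗
(6,4)R 0/5 ✗
(6,5)B 2/3 ✓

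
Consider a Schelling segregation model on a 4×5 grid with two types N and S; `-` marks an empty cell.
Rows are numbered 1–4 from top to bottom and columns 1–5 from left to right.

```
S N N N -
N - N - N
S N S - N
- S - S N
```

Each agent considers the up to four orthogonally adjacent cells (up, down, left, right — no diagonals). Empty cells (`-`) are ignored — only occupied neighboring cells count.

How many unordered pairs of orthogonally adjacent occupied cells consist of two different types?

Scan each occupied cell's neighbors to the right and below so each pair is counted once.
From row 1: 2 unlike of 5 pairs (running 2/5).
From row 2: 2 unlike of 3 pairs (running 4/8).
From row 3: 3 unlike of 4 pairs (running 7/12).
From row 4: 1 unlike of 1 pairs (running 8/13).
Total adjacent occupied pairs: 13; unlike-type pairs: 8.

8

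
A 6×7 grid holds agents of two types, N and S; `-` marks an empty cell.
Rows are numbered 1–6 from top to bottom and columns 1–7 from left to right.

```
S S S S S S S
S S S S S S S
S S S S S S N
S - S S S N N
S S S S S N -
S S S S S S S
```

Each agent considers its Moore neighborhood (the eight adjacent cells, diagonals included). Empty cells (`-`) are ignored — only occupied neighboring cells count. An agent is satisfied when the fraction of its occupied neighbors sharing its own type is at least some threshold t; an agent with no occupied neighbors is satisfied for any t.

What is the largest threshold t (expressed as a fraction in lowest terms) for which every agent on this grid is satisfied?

Row 1: (1,1)S 3/3 · (1,2)S 5/5 · (1,3)S 5/5 · (1,4)S 5/5 · (1,5)S 5/5 · (1,6)S 5/5 · (1,7)S 3/3
Row 2: (2,1)S 5/5 · (2,2)S 8/8 · (2,3)S 8/8 · (2,4)S 8/8 · (2,5)S 8/8 · (2,6)S 7/8 · (2,7)S 4/5
Row 3: (3,1)S 4/4 · (3,2)S 7/7 · (3,3)S 7/7 · (3,4)S 8/8 · (3,5)S 7/8 · (3,6)S 5/8 · (3,7)N 2/5
Row 4: (4,1)S 4/4 · (4,3)S 7/7 · (4,4)S 8/8 · (4,5)S 6/8 · (4,6)N 3/7 · (4,7)N 3/4
Row 5: (5,1)S 4/4 · (5,2)S 7/7 · (5,3)S 7/7 · (5,4)S 8/8 · (5,5)S 6/8 · (5,6)N 2/7
Row 6: (6,1)S 3/3 · (6,2)S 5/5 · (6,3)S 5/5 · (6,4)S 5/5 · (6,5)S 4/5 · (6,6)S 3/4 · (6,7)S 1/2
The smallest same-type fraction is 2/7 at (5,6), which reduces to 2/7. Any threshold above that leaves this agent unsatisfied.

2/7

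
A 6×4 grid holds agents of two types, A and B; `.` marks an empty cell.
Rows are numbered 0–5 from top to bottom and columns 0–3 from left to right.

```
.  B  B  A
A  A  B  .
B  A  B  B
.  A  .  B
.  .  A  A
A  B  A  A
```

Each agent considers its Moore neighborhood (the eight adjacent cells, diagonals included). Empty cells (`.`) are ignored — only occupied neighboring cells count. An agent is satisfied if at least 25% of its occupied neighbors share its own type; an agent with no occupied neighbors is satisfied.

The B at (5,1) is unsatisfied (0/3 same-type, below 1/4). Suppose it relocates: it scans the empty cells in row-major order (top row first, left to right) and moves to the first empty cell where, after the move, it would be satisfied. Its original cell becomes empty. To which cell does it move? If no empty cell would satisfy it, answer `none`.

(0,0)

Vacating (5,1). Empty cells in order:
  (0,0): 1/3 same-type → satisfied — stop here.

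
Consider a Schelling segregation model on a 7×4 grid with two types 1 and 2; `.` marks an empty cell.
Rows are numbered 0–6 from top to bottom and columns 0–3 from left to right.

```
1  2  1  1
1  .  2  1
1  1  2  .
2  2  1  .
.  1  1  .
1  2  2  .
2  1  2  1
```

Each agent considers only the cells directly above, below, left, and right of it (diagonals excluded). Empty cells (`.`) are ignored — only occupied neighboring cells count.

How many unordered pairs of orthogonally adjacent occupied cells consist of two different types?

18

Scan each occupied cell's neighbors to the right and below so each pair is counted once.
From row 0: 3 unlike of 6 pairs (running 3/6).
From row 1: 1 unlike of 3 pairs (running 4/9).
From row 2: 4 unlike of 5 pairs (running 8/14).
From row 3: 2 unlike of 4 pairs (running 10/18).
From row 4: 2 unlike of 3 pairs (running 12/21).
From row 5: 3 unlike of 5 pairs (running 15/26).
From row 6: 3 unlike of 3 pairs (running 18/29).
Total adjacent occupied pairs: 29; unlike-type pairs: 18.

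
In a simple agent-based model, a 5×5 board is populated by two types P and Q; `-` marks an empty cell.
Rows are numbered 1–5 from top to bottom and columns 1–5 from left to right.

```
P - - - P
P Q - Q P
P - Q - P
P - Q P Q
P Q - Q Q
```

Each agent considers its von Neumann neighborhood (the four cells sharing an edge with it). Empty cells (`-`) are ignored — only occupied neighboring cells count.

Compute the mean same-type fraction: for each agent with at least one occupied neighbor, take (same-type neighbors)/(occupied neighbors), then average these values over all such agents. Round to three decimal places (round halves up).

0.569

(1,1)P 1/1
(1,5)P 1/1
(2,1)P 2/3
(2,2)Q 0/1
(2,4)Q 0/1
(2,5)P 2/3
(3,1)P 2/2
(3,3)Q 1/1
(3,5)P 1/2
(4,1)P 2/2
(4,3)Q 1/2
(4,4)P 0/3
(4,5)Q 1/3
(5,1)P 1/2
(5,2)Q 0/1
(5,4)Q 1/2
(5,5)Q 2/2
Sum over 17 agents: 1/1 + 1/1 + 2/3 + 0/1 + 0/1 + 2/3 + 2/2 + 1/1 + 1/2 + 2/2 + 1/2 + 0/3 + 1/3 + 1/2 + 0/1 + 1/2 + 2/2 = 29/3; mean = 29/3 ÷ 17 = 29/51 = 0.568627… → 0.569.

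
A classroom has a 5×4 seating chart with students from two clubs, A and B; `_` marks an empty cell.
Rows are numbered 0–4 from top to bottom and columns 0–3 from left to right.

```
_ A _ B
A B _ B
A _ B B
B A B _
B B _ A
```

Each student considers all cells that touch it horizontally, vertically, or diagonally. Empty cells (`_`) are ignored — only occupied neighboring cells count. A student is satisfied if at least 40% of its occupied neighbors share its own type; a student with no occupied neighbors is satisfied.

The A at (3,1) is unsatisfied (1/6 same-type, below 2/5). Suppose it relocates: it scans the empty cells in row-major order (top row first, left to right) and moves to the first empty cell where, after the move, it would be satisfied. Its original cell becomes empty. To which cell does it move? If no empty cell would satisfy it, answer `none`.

Vacating (3,1). Empty cells in order:
  (0,0): 2/3 same-type → satisfied — stop here.

(0,0)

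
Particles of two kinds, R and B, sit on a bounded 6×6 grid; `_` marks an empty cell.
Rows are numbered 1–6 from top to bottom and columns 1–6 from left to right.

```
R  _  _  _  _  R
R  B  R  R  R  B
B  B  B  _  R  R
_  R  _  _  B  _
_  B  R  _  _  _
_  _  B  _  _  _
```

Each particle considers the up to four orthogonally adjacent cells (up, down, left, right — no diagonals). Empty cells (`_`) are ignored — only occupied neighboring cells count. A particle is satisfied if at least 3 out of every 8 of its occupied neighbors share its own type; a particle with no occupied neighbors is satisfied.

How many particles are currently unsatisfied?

Row 1: (1,1)R 1/1 ✓ · (1,6)R 0/1 ✗
Row 2: (2,1)R 1/3 ✗ · (2,2)B 1/3 ✗ · (2,3)R 1/3 ✗ · (2,4)R 2/2 ✓ · (2,5)R 2/3 ✓ · (2,6)B 0/3 ✗
Row 3: (3,1)B 1/2 ✓ · (3,2)B 3/4 ✓ · (3,3)B 1/2 ✓ · (3,5)R 2/3 ✓ · (3,6)R 1/2 ✓
Row 4: (4,2)R 0/2 ✗ · (4,5)B 0/1 ✗
Row 5: (5,2)B 0/2 ✗ · (5,3)R 0/2 ✗
Row 6: (6,3)B 0/1 ✗
Unsatisfied: (1,6), (2,1), (2,2), (2,3), (2,6), (4,2), (4,5), (5,2), (5,3), (6,3) — 10 in total.

10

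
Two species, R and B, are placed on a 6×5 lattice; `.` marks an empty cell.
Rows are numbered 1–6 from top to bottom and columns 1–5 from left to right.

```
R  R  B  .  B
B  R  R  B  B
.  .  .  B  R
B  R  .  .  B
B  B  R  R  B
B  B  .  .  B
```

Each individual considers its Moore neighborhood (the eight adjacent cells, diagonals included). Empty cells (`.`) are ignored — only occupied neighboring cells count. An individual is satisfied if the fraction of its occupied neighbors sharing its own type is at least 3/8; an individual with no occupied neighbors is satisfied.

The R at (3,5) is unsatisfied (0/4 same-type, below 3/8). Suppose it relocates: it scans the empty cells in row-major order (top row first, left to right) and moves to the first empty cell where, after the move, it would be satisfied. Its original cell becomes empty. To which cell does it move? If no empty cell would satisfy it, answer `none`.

Vacating (3,5). Empty cells in order:
  (1,4): 1/5 same-type → still unsatisfied.
  (3,1): 2/4 same-type → satisfied — stop here.

(3,1)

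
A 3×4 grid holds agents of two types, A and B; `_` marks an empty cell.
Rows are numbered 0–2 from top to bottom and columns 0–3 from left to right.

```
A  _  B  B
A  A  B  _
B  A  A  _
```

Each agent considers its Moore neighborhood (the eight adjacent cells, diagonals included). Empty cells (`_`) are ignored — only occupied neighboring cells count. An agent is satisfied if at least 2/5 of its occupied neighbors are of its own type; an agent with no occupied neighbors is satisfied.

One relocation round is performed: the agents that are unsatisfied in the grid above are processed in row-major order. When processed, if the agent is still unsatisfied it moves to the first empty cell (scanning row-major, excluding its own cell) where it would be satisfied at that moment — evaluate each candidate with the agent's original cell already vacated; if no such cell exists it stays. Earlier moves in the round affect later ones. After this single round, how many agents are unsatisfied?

Initially unsatisfied (in order): (2,0).
  (2,0) → (0,1).
Resulting grid:
A B B B
A A B _
_ A A _
All satisfied now.

0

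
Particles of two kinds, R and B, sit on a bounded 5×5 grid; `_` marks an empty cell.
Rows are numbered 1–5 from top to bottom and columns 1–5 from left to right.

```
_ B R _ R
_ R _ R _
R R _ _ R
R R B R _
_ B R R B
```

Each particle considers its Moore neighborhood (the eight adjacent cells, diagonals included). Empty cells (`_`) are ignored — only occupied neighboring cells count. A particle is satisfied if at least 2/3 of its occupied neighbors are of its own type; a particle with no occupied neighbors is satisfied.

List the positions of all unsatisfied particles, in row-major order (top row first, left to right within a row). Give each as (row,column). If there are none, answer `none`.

(1,2), (4,3), (4,4), (5,2), (5,3), (5,4), (5,5)

Row 1: (1,2)B 0/2 unhappy · (1,3)R 2/3 ok · (1,5)R 1/1 ok
Row 2: (2,2)R 3/4 ok · (2,4)R 3/3 ok
Row 3: (3,1)R 4/4 ok · (3,2)R 4/5 ok · (3,5)R 2/2 ok
Row 4: (4,1)R 3/4 ok · (4,2)R 4/6 ok · (4,3)B 1/6 unhappy · (4,4)R 3/5 unhappy
Row 5: (5,2)B 1/4 unhappy · (5,3)R 3/5 unhappy · (5,4)R 2/4 unhappy · (5,5)B 0/2 unhappy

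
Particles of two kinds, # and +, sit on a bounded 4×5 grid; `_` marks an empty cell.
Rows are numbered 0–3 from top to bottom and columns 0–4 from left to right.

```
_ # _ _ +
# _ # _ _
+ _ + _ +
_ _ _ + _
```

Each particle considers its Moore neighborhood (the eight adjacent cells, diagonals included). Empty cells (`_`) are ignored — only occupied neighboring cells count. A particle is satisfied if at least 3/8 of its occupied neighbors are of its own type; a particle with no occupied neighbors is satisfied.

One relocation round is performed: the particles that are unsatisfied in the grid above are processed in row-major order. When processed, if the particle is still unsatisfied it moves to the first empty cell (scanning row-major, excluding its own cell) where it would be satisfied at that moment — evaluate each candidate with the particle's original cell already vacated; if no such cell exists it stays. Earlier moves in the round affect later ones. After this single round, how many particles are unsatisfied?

Initially unsatisfied (in order): (2,0).
  (2,0) → (0,3).
Resulting grid:
_ # _ + +
# _ # _ _
_ _ + _ +
_ _ _ + _
Unsatisfied now: (1,2).

1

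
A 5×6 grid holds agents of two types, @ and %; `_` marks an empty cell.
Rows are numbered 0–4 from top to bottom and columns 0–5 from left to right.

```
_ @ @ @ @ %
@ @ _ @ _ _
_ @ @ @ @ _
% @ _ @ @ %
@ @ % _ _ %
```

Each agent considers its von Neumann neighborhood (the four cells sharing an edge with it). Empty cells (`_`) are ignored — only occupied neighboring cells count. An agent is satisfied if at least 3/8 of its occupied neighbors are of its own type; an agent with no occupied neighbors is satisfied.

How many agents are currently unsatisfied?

3

(0,1)@ 2/2 ✓
(0,2)@ 2/2 ✓
(0,3)@ 3/3 ✓
(0,4)@ 1/2 ✓
(0,5)% 0/1 ✗
(1,0)@ 1/1 ✓
(1,1)@ 3/3 ✓
(1,3)@ 2/2 ✓
(2,1)@ 3/3 ✓
(2,2)@ 2/2 ✓
(2,3)@ 4/4 ✓
(2,4)@ 2/2 ✓
(3,0)% 0/2 ✗
(3,1)@ 2/3 ✓
(3,3)@ 2/2 ✓
(3,4)@ 2/3 ✓
(3,5)% 1/2 ✓
(4,0)@ 1/2 ✓
(4,1)@ 2/3 ✓
(4,2)% 0/1 ✗
(4,5)% 1/1 ✓
Unsatisfied: (0,5), (3,0), (4,2) — 3 in total.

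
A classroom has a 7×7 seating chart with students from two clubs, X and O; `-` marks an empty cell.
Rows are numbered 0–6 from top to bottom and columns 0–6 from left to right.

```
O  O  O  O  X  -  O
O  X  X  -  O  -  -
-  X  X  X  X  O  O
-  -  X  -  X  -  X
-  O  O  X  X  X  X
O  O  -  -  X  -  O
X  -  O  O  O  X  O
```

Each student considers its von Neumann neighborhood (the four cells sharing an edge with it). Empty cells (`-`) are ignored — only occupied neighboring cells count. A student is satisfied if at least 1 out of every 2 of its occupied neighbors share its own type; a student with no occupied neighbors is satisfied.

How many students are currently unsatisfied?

6

Row 0: (0,0)O 2/2 ✓ · (0,1)O 2/3 ✓ · (0,2)O 2/3 ✓ · (0,3)O 1/2 ✓ · (0,4)X 0/2 ✗ · (0,6)O 0/0 ✓
Row 1: (1,0)O 1/2 ✓ · (1,1)X 2/4 ✓ · (1,2)X 2/3 ✓ · (1,4)O 0/2 ✗
Row 2: (2,1)X 2/2 ✓ · (2,2)X 4/4 ✓ · (2,3)X 2/2 ✓ · (2,4)X 2/4 ✓ · (2,5)O 1/2 ✓ · (2,6)O 1/2 ✓
Row 3: (3,2)X 1/2 ✓ · (3,4)X 2/2 ✓ · (3,6)X 1/2 ✓
Row 4: (4,1)O 2/2 ✓ · (4,2)O 1/3 ✗ · (4,3)X 1/2 ✓ · (4,4)X 4/4 ✓ · (4,5)X 2/2 ✓ · (4,6)X 2/3 ✓
Row 5: (5,0)O 1/2 ✓ · (5,1)O 2/2 ✓ · (5,4)X 1/2 ✓ · (5,6)O 1/2 ✓
Row 6: (6,0)X 0/1 ✗ · (6,2)O 1/1 ✓ · (6,3)O 2/2 ✓ · (6,4)O 1/3 ✗ · (6,5)X 0/2 ✗ · (6,6)O 1/2 ✓
Unsatisfied: (0,4), (1,4), (4,2), (6,0), (6,4), (6,5) — 6 in total.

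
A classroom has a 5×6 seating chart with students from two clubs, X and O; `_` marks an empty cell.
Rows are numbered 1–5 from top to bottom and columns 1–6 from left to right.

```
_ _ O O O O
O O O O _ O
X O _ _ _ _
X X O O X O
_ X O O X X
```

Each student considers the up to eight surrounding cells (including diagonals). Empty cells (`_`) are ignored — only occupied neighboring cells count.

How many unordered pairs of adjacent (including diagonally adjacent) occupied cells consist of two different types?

16

Scan each occupied cell's neighbors to the right and below (and the two forward diagonals) so each pair is counted once.
From row 1: 0 unlike of 11 pairs (running 0/11).
From row 2: 2 unlike of 8 pairs (running 2/19).
From row 3: 3 unlike of 6 pairs (running 5/25).
From row 4: 9 unlike of 19 pairs (running 14/44).
From row 5: 2 unlike of 4 pairs (running 16/48).
Total adjacent occupied pairs: 48; unlike-type pairs: 16.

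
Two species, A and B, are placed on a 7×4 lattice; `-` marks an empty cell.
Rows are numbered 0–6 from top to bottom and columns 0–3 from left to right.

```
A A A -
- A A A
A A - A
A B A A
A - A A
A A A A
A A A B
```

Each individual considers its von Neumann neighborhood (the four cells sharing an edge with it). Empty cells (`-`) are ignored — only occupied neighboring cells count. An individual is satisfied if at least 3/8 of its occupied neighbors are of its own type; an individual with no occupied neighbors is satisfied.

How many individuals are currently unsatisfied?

2

Row 0: (0,0)A 1/1 ok · (0,1)A 3/3 ok · (0,2)A 2/2 ok
Row 1: (1,1)A 3/3 ok · (1,2)A 3/3 ok · (1,3)A 2/2 ok
Row 2: (2,0)A 2/2 ok · (2,1)A 2/3 ok · (2,3)A 2/2 ok
Row 3: (3,0)A 2/3 ok · (3,1)B 0/3 unhappy · (3,2)A 2/3 ok · (3,3)A 3/3 ok
Row 4: (4,0)A 2/2 ok · (4,2)A 3/3 ok · (4,3)A 3/3 ok
Row 5: (5,0)A 3/3 ok · (5,1)A 3/3 ok · (5,2)A 4/4 ok · (5,3)A 2/3 ok
Row 6: (6,0)A 2/2 ok · (6,1)A 3/3 ok · (6,2)A 2/3 ok · (6,3)B 0/2 unhappy
Unsatisfied: (3,1), (6,3) — 2 in total.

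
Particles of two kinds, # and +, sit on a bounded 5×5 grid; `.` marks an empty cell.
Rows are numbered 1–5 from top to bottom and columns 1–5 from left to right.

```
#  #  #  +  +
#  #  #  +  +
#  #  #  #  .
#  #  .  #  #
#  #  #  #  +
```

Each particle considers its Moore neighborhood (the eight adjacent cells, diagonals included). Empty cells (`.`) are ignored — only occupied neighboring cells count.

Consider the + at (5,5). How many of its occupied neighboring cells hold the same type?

Occupied neighbors of (5,5): (4,4)=#, (4,5)=#, (5,4)=#.
Same type (+): 0 of 3.

0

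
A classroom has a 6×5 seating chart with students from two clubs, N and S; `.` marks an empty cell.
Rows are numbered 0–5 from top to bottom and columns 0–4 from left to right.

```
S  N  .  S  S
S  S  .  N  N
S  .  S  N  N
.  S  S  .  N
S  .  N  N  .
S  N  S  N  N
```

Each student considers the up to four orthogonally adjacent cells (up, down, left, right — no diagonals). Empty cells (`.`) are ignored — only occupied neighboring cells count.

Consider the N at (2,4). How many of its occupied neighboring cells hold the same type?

Occupied neighbors of (2,4): (1,4)=N, (3,4)=N, (2,3)=N.
Same type (N): 3 of 3.

3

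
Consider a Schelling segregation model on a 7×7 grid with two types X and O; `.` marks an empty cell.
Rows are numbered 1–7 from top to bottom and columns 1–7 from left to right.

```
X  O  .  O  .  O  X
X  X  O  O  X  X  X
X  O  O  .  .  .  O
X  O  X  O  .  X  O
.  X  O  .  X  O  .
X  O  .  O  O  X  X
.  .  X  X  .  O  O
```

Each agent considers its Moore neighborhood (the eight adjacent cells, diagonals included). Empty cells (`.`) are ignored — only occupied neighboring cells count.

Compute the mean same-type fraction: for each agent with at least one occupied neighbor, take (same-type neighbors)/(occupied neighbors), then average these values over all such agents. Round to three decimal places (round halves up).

0.451

(1,1)X 2/3
(1,2)O 1/4
(1,4)O 2/3
(1,6)O 0/4
(1,7)X 2/3
(2,1)X 3/5
(2,2)X 3/7
(2,3)O 5/6
(2,4)O 3/4
(2,5)X 1/4
(2,6)X 3/5
(2,7)X 2/4
(3,1)X 3/5
(3,2)O 3/8
(3,3)O 5/7
(3,7)O 1/4
(4,1)X 2/4
(4,2)O 3/7
(4,3)X 1/6
(4,4)O 2/4
(4,6)X 1/4
(4,7)O 2/3
(5,2)X 3/6
(5,3)O 4/6
(5,5)X 2/6
(5,6)O 2/6
(6,1)X 1/2
(6,2)O 1/4
(6,4)O 2/5
(6,5)O 3/6
(6,6)X 2/6
(6,7)X 1/4
(7,3)X 1/3
(7,4)X 1/3
(7,6)O 2/4
(7,7)O 1/3
Sum over 36 agents: 2/3 + 1/4 + 2/3 + 0/4 + 2/3 + 3/5 + 3/7 + 5/6 + 3/4 + 1/4 + 3/5 + 2/4 + 3/5 + 3/8 + 5/7 + 1/4 + 2/4 + 3/7 + 1/6 + 2/4 + 1/4 + 2/3 + 3/6 + 4/6 + 2/6 + 2/6 + 1/2 + 1/4 + 2/5 + 3/6 + 2/6 + 1/4 + 1/3 + 1/3 + 2/4 + 1/3 = 13633/840; mean = 13633/840 ÷ 36 = 13633/30240 = 0.450826… → 0.451.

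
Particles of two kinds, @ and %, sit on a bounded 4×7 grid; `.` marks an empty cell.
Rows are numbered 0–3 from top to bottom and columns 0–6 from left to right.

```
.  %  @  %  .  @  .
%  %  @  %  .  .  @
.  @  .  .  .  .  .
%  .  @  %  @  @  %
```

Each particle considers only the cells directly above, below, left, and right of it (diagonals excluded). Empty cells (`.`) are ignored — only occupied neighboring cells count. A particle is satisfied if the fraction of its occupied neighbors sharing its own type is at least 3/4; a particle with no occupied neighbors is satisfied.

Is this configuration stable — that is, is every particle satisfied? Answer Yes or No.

No

(0,1)% 1/2 not
(0,2)@ 1/3 not
(0,3)% 1/2 not
(0,5)@ 0/0 satisfied
(1,0)% 1/1 satisfied
(1,1)% 2/4 not
(1,2)@ 1/3 not
(1,3)% 1/2 not
(1,6)@ 0/0 satisfied
(2,1)@ 0/1 not
(3,0)% 0/0 satisfied
(3,2)@ 0/1 not
(3,3)% 0/2 not
(3,4)@ 1/2 not
(3,5)@ 1/2 not
(3,6)% 0/1 not
For instance (0,1) has only 1/2 same-type neighbors, below 3/4.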